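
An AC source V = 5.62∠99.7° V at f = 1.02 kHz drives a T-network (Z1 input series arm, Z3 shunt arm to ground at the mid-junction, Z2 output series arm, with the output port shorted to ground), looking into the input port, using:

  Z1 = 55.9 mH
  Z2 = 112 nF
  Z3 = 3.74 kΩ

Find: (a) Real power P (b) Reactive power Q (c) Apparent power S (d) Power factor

Step 1 — Angular frequency: ω = 2π·f = 2π·1020 = 6409 rad/s.
Step 2 — Component impedances:
  Z1: Z = jωL = j·6409·0.0559 = 0 + j358.3 Ω
  Z2: Z = 1/(jωC) = -j/(ω·C) = 0 - j1393 Ω
  Z3: Z = R = 3740 Ω
Step 3 — With the output port shorted to ground, the output series arm Z2 runs from the junction to ground; the shunt arm Z3 also runs from the junction to ground. They appear in parallel: Z3 || Z2 = 455.7 - j1223 Ω.
Step 4 — Series with input arm Z1: Z_in = Z1 + (Z3 || Z2) = 455.7 - j865.2 Ω = 977.8∠-62.2° Ω.
Step 5 — Source phasor: V = 5.62∠99.7° V = -0.9469 + j5.54 V.
Step 6 — Current: I = V / Z = -0.005464 + j0.001784 A = 0.005747∠161.9° A.
Step 7 — Complex power: S = V·I* = 0.01505 - j0.02858 VA.
Step 8 — Real power: P = Re(S) = 0.01505 W.
Step 9 — Reactive power: Q = Im(S) = -0.02858 VAR.
Step 10 — Apparent power: |S| = 0.0323 VA.
Step 11 — Power factor: PF = P/|S| = 0.4661 (leading).

(a) P = 0.01505 W  (b) Q = -0.02858 VAR  (c) S = 0.0323 VA  (d) PF = 0.4661 (leading)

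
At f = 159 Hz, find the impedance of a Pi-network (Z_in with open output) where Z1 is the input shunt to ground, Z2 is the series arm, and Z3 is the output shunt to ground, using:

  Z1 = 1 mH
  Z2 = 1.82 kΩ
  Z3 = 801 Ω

Step 1 — Angular frequency: ω = 2π·f = 2π·159 = 999 rad/s.
Step 2 — Component impedances:
  Z1: Z = jωL = j·999·0.001 = 0 + j0.999 Ω
  Z2: Z = R = 1820 Ω
  Z3: Z = R = 801 Ω
Step 3 — With open output, the series arm Z2 and the output shunt Z3 appear in series to ground: Z2 + Z3 = 2621 Ω.
Step 4 — Parallel with input shunt Z1: Z_in = Z1 || (Z2 + Z3) = 0.0003808 + j0.999 Ω = 0.999∠90.0° Ω.

Z = 0.0003808 + j0.999 Ω = 0.999∠90.0° Ω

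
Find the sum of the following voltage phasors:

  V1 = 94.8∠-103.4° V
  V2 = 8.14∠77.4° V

Step 1 — Convert each phasor to rectangular form:
  V1 = 94.8·(cos(-103.4°) + j·sin(-103.4°)) = -21.97 - j92.22 V
  V2 = 8.14·(cos(77.4°) + j·sin(77.4°)) = 1.776 + j7.944 V
Step 2 — Sum components: V_total = -20.19 - j84.28 V.
Step 3 — Convert to polar: |V_total| = 86.66 V, ∠V_total = -103.5°.

V_total = 86.66∠-103.5° V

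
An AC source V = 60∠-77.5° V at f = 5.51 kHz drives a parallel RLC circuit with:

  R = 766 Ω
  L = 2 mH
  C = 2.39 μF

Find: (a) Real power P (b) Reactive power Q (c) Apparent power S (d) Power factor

Step 1 — Angular frequency: ω = 2π·f = 2π·5510 = 3.462e+04 rad/s.
Step 2 — Component impedances:
  R: Z = R = 766 Ω
  L: Z = jωL = j·3.462e+04·0.002 = 0 + j69.24 Ω
  C: Z = 1/(jωC) = -j/(ω·C) = 0 - j12.09 Ω
Step 3 — Parallel combination: 1/Z_total = 1/R + 1/L + 1/C; Z_total = 0.2797 - j14.64 Ω = 14.64∠-88.9° Ω.
Step 4 — Source phasor: V = 60∠-77.5° V = 12.99 - j58.58 V.
Step 5 — Current: I = V / Z = 4.018 + j0.8105 A = 4.099∠11.4° A.
Step 6 — Complex power: S = V·I* = 4.7 - j245.9 VA.
Step 7 — Real power: P = Re(S) = 4.7 W.
Step 8 — Reactive power: Q = Im(S) = -245.9 VAR.
Step 9 — Apparent power: |S| = 245.9 VA.
Step 10 — Power factor: PF = P/|S| = 0.01911 (leading).

(a) P = 4.7 W  (b) Q = -245.9 VAR  (c) S = 245.9 VA  (d) PF = 0.01911 (leading)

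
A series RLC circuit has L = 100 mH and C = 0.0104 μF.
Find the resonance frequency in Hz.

Step 1 — Resonance condition Im(Z)=0 gives ω₀ = 1/√(LC).
Step 2 — ω₀ = 1/√(0.1·1.04e-08) = 3.101e+04 rad/s.
Step 3 — f₀ = ω₀/(2π) = 4935 Hz.

f₀ = 4935 Hz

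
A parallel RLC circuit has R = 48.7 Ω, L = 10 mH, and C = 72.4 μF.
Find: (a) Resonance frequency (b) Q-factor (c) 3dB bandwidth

Step 1 — Resonance: ω₀ = 1/√(LC) = 1/√(0.01·7.24e-05) = 1175 rad/s.
Step 2 — f₀ = ω₀/(2π) = 187 Hz.
Step 3 — Parallel Q: Q = R/(ω₀L) = 48.7/(1175·0.01) = 4.144.
Step 4 — Bandwidth: Δω = ω₀/Q = 283.6 rad/s; BW = Δω/(2π) = 45.14 Hz.

(a) f₀ = 187 Hz  (b) Q = 4.144  (c) BW = 45.14 Hz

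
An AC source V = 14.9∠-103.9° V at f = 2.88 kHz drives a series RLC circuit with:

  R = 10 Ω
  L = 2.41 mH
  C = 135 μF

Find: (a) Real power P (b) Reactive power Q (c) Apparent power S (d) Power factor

Step 1 — Angular frequency: ω = 2π·f = 2π·2880 = 1.81e+04 rad/s.
Step 2 — Component impedances:
  R: Z = R = 10 Ω
  L: Z = jωL = j·1.81e+04·0.00241 = 0 + j43.61 Ω
  C: Z = 1/(jωC) = -j/(ω·C) = 0 - j0.4093 Ω
Step 3 — Series combination: Z_total = R + L + C = 10 + j43.2 Ω = 44.34∠77.0° Ω.
Step 4 — Source phasor: V = 14.9∠-103.9° V = -3.579 - j14.46 V.
Step 5 — Current: I = V / Z = -0.336 + j0.005084 A = 0.336∠179.1° A.
Step 6 — Complex power: S = V·I* = 1.129 + j4.878 VA.
Step 7 — Real power: P = Re(S) = 1.129 W.
Step 8 — Reactive power: Q = Im(S) = 4.878 VAR.
Step 9 — Apparent power: |S| = 5.007 VA.
Step 10 — Power factor: PF = P/|S| = 0.2255 (lagging).

(a) P = 1.129 W  (b) Q = 4.878 VAR  (c) S = 5.007 VA  (d) PF = 0.2255 (lagging)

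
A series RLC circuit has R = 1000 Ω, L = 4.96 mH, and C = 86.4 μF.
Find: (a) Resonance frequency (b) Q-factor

Step 1 — Resonance condition Im(Z)=0 gives ω₀ = 1/√(LC).
Step 2 — ω₀ = 1/√(0.00496·8.64e-05) = 1528 rad/s.
Step 3 — f₀ = ω₀/(2π) = 243.1 Hz.
Step 4 — Series Q: Q = ω₀L/R = 1528·0.00496/1000 = 0.007577.

(a) f₀ = 243.1 Hz  (b) Q = 0.007577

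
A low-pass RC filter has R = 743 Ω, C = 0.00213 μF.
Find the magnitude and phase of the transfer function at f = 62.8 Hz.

Step 1 — Angular frequency: ω = 2π·62.8 = 394.6 rad/s.
Step 2 — Transfer function: H(jω) = 1/(1 + jωRC).
Step 3 — Denominator: 1 + jωRC = 1 + j·394.6·743·2.13e-09 = 1 + j0.0006245.
Step 4 — H = 1 - j0.0006245.
Step 5 — Magnitude: |H| = 1 (-0.0 dB); phase: φ = -0.0°.

|H| = 1 (-0.0 dB), φ = -0.0°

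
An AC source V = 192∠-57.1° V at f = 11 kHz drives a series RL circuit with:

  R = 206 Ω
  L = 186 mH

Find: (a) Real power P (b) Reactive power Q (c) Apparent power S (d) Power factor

Step 1 — Angular frequency: ω = 2π·f = 2π·1.1e+04 = 6.912e+04 rad/s.
Step 2 — Component impedances:
  R: Z = R = 206 Ω
  L: Z = jωL = j·6.912e+04·0.186 = 0 + j1.286e+04 Ω
Step 3 — Series combination: Z_total = R + L = 206 + j1.286e+04 Ω = 1.286e+04∠89.1° Ω.
Step 4 — Source phasor: V = 192∠-57.1° V = 104.3 - j161.2 V.
Step 5 — Current: I = V / Z = -0.01241 - j0.008311 A = 0.01493∠-146.2° A.
Step 6 — Complex power: S = V·I* = 0.04594 + j2.867 VA.
Step 7 — Real power: P = Re(S) = 0.04594 W.
Step 8 — Reactive power: Q = Im(S) = 2.867 VAR.
Step 9 — Apparent power: |S| = 2.867 VA.
Step 10 — Power factor: PF = P/|S| = 0.01602 (lagging).

(a) P = 0.04594 W  (b) Q = 2.867 VAR  (c) S = 2.867 VA  (d) PF = 0.01602 (lagging)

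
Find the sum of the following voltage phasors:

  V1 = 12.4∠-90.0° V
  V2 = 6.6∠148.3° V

Step 1 — Convert each phasor to rectangular form:
  V1 = 12.4·(cos(-90.0°) + j·sin(-90.0°)) = 0 - j12.4 V
  V2 = 6.6·(cos(148.3°) + j·sin(148.3°)) = -5.615 + j3.468 V
Step 2 — Sum components: V_total = -5.615 - j8.932 V.
Step 3 — Convert to polar: |V_total| = 10.55 V, ∠V_total = -122.2°.

V_total = 10.55∠-122.2° V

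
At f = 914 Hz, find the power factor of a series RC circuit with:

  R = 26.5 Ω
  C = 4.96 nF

Step 1 — Angular frequency: ω = 2π·f = 2π·914 = 5743 rad/s.
Step 2 — Component impedances:
  R: Z = R = 26.5 Ω
  C: Z = 1/(jωC) = -j/(ω·C) = 0 - j3.511e+04 Ω
Step 3 — Series combination: Z_total = R + C = 26.5 - j3.511e+04 Ω = 3.511e+04∠-90.0° Ω.
Step 4 — Power factor: PF = cos(φ) = Re(Z)/|Z| = 26.5/3.511e+04 = 0.0007548.
Step 5 — Type: Im(Z) = -3.511e+04 ⇒ leading (phase φ = -90.0°).

PF = 0.0007548 (leading, φ = -90.0°)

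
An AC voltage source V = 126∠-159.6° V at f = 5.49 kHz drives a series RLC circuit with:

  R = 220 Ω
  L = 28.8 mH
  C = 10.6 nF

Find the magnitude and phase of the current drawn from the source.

Step 1 — Angular frequency: ω = 2π·f = 2π·5490 = 3.449e+04 rad/s.
Step 2 — Component impedances:
  R: Z = R = 220 Ω
  L: Z = jωL = j·3.449e+04·0.0288 = 0 + j993.4 Ω
  C: Z = 1/(jωC) = -j/(ω·C) = 0 - j2735 Ω
Step 3 — Series combination: Z_total = R + L + C = 220 - j1741 Ω = 1755∠-82.8° Ω.
Step 4 — Source phasor: V = 126∠-159.6° V = -118.1 - j43.92 V.
Step 5 — Ohm's law: I = V / Z_total = (-118.1 - j43.92) / (220 - j1741) = 0.01639 - j0.06989 A.
Step 6 — Convert to polar: |I| = 0.07178 A, ∠I = -76.8°.

I = 0.07178∠-76.8° A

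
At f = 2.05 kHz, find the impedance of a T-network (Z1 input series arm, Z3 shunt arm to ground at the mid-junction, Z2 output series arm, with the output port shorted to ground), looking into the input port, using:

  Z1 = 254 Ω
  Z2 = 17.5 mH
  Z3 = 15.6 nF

Step 1 — Angular frequency: ω = 2π·f = 2π·2050 = 1.288e+04 rad/s.
Step 2 — Component impedances:
  Z1: Z = R = 254 Ω
  Z2: Z = jωL = j·1.288e+04·0.0175 = 0 + j225.4 Ω
  Z3: Z = 1/(jωC) = -j/(ω·C) = 0 - j4977 Ω
Step 3 — With the output port shorted to ground, the output series arm Z2 runs from the junction to ground; the shunt arm Z3 also runs from the junction to ground. They appear in parallel: Z3 || Z2 = 0 + j236.1 Ω.
Step 4 — Series with input arm Z1: Z_in = Z1 + (Z3 || Z2) = 254 + j236.1 Ω = 346.8∠42.9° Ω.

Z = 254 + j236.1 Ω = 346.8∠42.9° Ω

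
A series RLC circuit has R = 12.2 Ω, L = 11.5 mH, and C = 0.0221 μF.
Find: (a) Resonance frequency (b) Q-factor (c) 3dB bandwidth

Step 1 — Resonance: ω₀ = 1/√(LC) = 1/√(0.0115·2.21e-08) = 6.273e+04 rad/s.
Step 2 — f₀ = ω₀/(2π) = 9983 Hz.
Step 3 — Series Q: Q = ω₀L/R = 6.273e+04·0.0115/12.2 = 59.13.
Step 4 — Bandwidth: Δω = ω₀/Q = 1061 rad/s; BW = Δω/(2π) = 168.8 Hz.

(a) f₀ = 9983 Hz  (b) Q = 59.13  (c) BW = 168.8 Hz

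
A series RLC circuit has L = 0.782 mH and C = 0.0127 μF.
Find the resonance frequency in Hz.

Step 1 — Resonance condition Im(Z)=0 gives ω₀ = 1/√(LC).
Step 2 — ω₀ = 1/√(0.000782·1.27e-08) = 3.173e+05 rad/s.
Step 3 — f₀ = ω₀/(2π) = 5.05e+04 Hz.

f₀ = 5.05e+04 Hz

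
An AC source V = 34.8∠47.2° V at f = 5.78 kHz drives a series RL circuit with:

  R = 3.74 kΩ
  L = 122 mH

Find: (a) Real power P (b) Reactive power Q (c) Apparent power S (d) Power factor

Step 1 — Angular frequency: ω = 2π·f = 2π·5780 = 3.632e+04 rad/s.
Step 2 — Component impedances:
  R: Z = R = 3740 Ω
  L: Z = jωL = j·3.632e+04·0.122 = 0 + j4431 Ω
Step 3 — Series combination: Z_total = R + L = 3740 + j4431 Ω = 5798∠49.8° Ω.
Step 4 — Source phasor: V = 34.8∠47.2° V = 23.64 + j25.53 V.
Step 5 — Current: I = V / Z = 0.005996 - j0.0002756 A = 0.006002∠-2.6° A.
Step 6 — Complex power: S = V·I* = 0.1347 + j0.1596 VA.
Step 7 — Real power: P = Re(S) = 0.1347 W.
Step 8 — Reactive power: Q = Im(S) = 0.1596 VAR.
Step 9 — Apparent power: |S| = 0.2089 VA.
Step 10 — Power factor: PF = P/|S| = 0.645 (lagging).

(a) P = 0.1347 W  (b) Q = 0.1596 VAR  (c) S = 0.2089 VA  (d) PF = 0.645 (lagging)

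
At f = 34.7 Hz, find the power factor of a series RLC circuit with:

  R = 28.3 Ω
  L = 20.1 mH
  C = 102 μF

Step 1 — Angular frequency: ω = 2π·f = 2π·34.7 = 218 rad/s.
Step 2 — Component impedances:
  R: Z = R = 28.3 Ω
  L: Z = jωL = j·218·0.0201 = 0 + j4.382 Ω
  C: Z = 1/(jωC) = -j/(ω·C) = 0 - j44.97 Ω
Step 3 — Series combination: Z_total = R + L + C = 28.3 - j40.58 Ω = 49.48∠-55.1° Ω.
Step 4 — Power factor: PF = cos(φ) = Re(Z)/|Z| = 28.3/49.477 = 0.572.
Step 5 — Type: Im(Z) = -40.58 ⇒ leading (phase φ = -55.1°).

PF = 0.572 (leading, φ = -55.1°)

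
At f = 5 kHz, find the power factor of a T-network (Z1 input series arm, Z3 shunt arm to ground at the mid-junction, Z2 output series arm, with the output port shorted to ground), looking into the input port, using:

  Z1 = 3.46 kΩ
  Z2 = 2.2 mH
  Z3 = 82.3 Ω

Step 1 — Angular frequency: ω = 2π·f = 2π·5000 = 3.142e+04 rad/s.
Step 2 — Component impedances:
  Z1: Z = R = 3460 Ω
  Z2: Z = jωL = j·3.142e+04·0.0022 = 0 + j69.12 Ω
  Z3: Z = R = 82.3 Ω
Step 3 — With the output port shorted to ground, the output series arm Z2 runs from the junction to ground; the shunt arm Z3 also runs from the junction to ground. They appear in parallel: Z3 || Z2 = 34.04 + j40.53 Ω.
Step 4 — Series with input arm Z1: Z_in = Z1 + (Z3 || Z2) = 3494 + j40.53 Ω = 3494∠0.7° Ω.
Step 5 — Power factor: PF = cos(φ) = Re(Z)/|Z| = 3494/3494.3 = 0.9999.
Step 6 — Type: Im(Z) = 40.53 ⇒ lagging (phase φ = 0.7°).

PF = 0.9999 (lagging, φ = 0.7°)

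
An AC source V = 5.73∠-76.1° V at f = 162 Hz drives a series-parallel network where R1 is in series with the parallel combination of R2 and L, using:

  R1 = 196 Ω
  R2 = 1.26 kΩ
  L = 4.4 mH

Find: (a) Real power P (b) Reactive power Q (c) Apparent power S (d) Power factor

Step 1 — Angular frequency: ω = 2π·f = 2π·162 = 1018 rad/s.
Step 2 — Component impedances:
  R1: Z = R = 196 Ω
  R2: Z = R = 1260 Ω
  L: Z = jωL = j·1018·0.0044 = 0 + j4.479 Ω
Step 3 — Parallel branch: R2 || L = 1/(1/R2 + 1/L) = 0.01592 + j4.479 Ω.
Step 4 — Series with R1: Z_total = R1 + (R2 || L) = 196 + j4.479 Ω = 196.1∠1.3° Ω.
Step 5 — Source phasor: V = 5.73∠-76.1° V = 1.377 - j5.562 V.
Step 6 — Current: I = V / Z = 0.006371 - j0.02852 A = 0.02922∠-77.4° A.
Step 7 — Complex power: S = V·I* = 0.1674 + j0.003825 VA.
Step 8 — Real power: P = Re(S) = 0.1674 W.
Step 9 — Reactive power: Q = Im(S) = 0.003825 VAR.
Step 10 — Apparent power: |S| = 0.1675 VA.
Step 11 — Power factor: PF = P/|S| = 0.9997 (lagging).

(a) P = 0.1674 W  (b) Q = 0.003825 VAR  (c) S = 0.1675 VA  (d) PF = 0.9997 (lagging)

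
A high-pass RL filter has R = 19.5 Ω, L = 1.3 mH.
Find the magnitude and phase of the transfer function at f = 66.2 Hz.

Step 1 — Angular frequency: ω = 2π·66.2 = 415.9 rad/s.
Step 2 — Transfer function: H(jω) = jωL/(R + jωL).
Step 3 — Numerator jωL = j·0.5407; denominator R + jωL = 19.5 + j0.5407.
Step 4 — H = 0.0007684 + j0.02771.
Step 5 — Magnitude: |H| = 0.02772 (-31.1 dB); phase: φ = 88.4°.

|H| = 0.02772 (-31.1 dB), φ = 88.4°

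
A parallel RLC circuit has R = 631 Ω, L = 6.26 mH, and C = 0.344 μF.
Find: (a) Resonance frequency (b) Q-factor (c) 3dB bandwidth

Step 1 — Resonance: ω₀ = 1/√(LC) = 1/√(0.00626·3.44e-07) = 2.155e+04 rad/s.
Step 2 — f₀ = ω₀/(2π) = 3430 Hz.
Step 3 — Parallel Q: Q = R/(ω₀L) = 631/(2.155e+04·0.00626) = 4.678.
Step 4 — Bandwidth: Δω = ω₀/Q = 4607 rad/s; BW = Δω/(2π) = 733.2 Hz.

(a) f₀ = 3430 Hz  (b) Q = 4.678  (c) BW = 733.2 Hz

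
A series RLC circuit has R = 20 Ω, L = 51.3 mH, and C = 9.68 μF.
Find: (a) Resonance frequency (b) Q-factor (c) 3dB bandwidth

Step 1 — Resonance condition Im(Z)=0 gives ω₀ = 1/√(LC).
Step 2 — ω₀ = 1/√(0.0513·9.68e-06) = 1419 rad/s.
Step 3 — f₀ = ω₀/(2π) = 225.9 Hz.
Step 4 — Series Q: Q = ω₀L/R = 1419·0.0513/20 = 3.64.
Step 5 — 3dB bandwidth: Δω = ω₀/Q = 389.9 rad/s; BW = Δω/(2π) = 62.05 Hz.

(a) f₀ = 225.9 Hz  (b) Q = 3.64  (c) BW = 62.05 Hz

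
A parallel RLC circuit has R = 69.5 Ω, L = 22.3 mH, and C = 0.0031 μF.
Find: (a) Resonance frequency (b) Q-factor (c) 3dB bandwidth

Step 1 — Resonance: ω₀ = 1/√(LC) = 1/√(0.0223·3.1e-09) = 1.203e+05 rad/s.
Step 2 — f₀ = ω₀/(2π) = 1.914e+04 Hz.
Step 3 — Parallel Q: Q = R/(ω₀L) = 69.5/(1.203e+05·0.0223) = 0.02591.
Step 4 — Bandwidth: Δω = ω₀/Q = 4.641e+06 rad/s; BW = Δω/(2π) = 7.387e+05 Hz.

(a) f₀ = 1.914e+04 Hz  (b) Q = 0.02591  (c) BW = 7.387e+05 Hz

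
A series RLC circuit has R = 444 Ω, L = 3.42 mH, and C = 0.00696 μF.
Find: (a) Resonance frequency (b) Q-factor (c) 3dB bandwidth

Step 1 — Resonance: ω₀ = 1/√(LC) = 1/√(0.00342·6.96e-09) = 2.05e+05 rad/s.
Step 2 — f₀ = ω₀/(2π) = 3.262e+04 Hz.
Step 3 — Series Q: Q = ω₀L/R = 2.05e+05·0.00342/444 = 1.579.
Step 4 — Bandwidth: Δω = ω₀/Q = 1.298e+05 rad/s; BW = Δω/(2π) = 2.066e+04 Hz.

(a) f₀ = 3.262e+04 Hz  (b) Q = 1.579  (c) BW = 2.066e+04 Hz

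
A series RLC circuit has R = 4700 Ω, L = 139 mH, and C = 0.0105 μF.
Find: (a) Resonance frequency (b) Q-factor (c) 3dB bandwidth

Step 1 — Resonance: ω₀ = 1/√(LC) = 1/√(0.139·1.05e-08) = 2.618e+04 rad/s.
Step 2 — f₀ = ω₀/(2π) = 4166 Hz.
Step 3 — Series Q: Q = ω₀L/R = 2.618e+04·0.139/4700 = 0.7741.
Step 4 — Bandwidth: Δω = ω₀/Q = 3.381e+04 rad/s; BW = Δω/(2π) = 5381 Hz.

(a) f₀ = 4166 Hz  (b) Q = 0.7741  (c) BW = 5381 Hz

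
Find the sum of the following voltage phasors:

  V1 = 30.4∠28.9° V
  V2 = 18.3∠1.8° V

Step 1 — Convert each phasor to rectangular form:
  V1 = 30.4·(cos(28.9°) + j·sin(28.9°)) = 26.61 + j14.69 V
  V2 = 18.3·(cos(1.8°) + j·sin(1.8°)) = 18.29 + j0.5748 V
Step 2 — Sum components: V_total = 44.91 + j15.27 V.
Step 3 — Convert to polar: |V_total| = 47.43 V, ∠V_total = 18.8°.

V_total = 47.43∠18.8° V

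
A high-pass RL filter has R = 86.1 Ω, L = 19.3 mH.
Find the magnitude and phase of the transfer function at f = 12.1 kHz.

Step 1 — Angular frequency: ω = 2π·1.21e+04 = 7.603e+04 rad/s.
Step 2 — Transfer function: H(jω) = jωL/(R + jωL).
Step 3 — Numerator jωL = j·1467; denominator R + jωL = 86.1 + j1467.
Step 4 — H = 0.9966 + j0.05848.
Step 5 — Magnitude: |H| = 0.9983 (-0.0 dB); phase: φ = 3.4°.

|H| = 0.9983 (-0.0 dB), φ = 3.4°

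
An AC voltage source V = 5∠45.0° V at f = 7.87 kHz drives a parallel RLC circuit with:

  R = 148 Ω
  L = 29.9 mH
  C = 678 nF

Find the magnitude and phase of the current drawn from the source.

Step 1 — Angular frequency: ω = 2π·f = 2π·7870 = 4.945e+04 rad/s.
Step 2 — Component impedances:
  R: Z = R = 148 Ω
  L: Z = jωL = j·4.945e+04·0.0299 = 0 + j1479 Ω
  C: Z = 1/(jωC) = -j/(ω·C) = 0 - j29.83 Ω
Step 3 — Parallel combination: 1/Z_total = 1/R + 1/L + 1/C; Z_total = 6.007 - j29.21 Ω = 29.82∠-78.4° Ω.
Step 4 — Source phasor: V = 5∠45.0° V = 3.536 + j3.536 V.
Step 5 — Ohm's law: I = V / Z_total = (3.536 + j3.536) / (6.007 - j29.21) = -0.09225 + j0.14 A.
Step 6 — Convert to polar: |I| = 0.1677 A, ∠I = 123.4°.

I = 0.1677∠123.4° A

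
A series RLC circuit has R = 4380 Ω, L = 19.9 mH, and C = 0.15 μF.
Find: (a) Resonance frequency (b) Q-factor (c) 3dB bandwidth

Step 1 — Resonance: ω₀ = 1/√(LC) = 1/√(0.0199·1.5e-07) = 1.83e+04 rad/s.
Step 2 — f₀ = ω₀/(2π) = 2913 Hz.
Step 3 — Series Q: Q = ω₀L/R = 1.83e+04·0.0199/4380 = 0.08316.
Step 4 — Bandwidth: Δω = ω₀/Q = 2.201e+05 rad/s; BW = Δω/(2π) = 3.503e+04 Hz.

(a) f₀ = 2913 Hz  (b) Q = 0.08316  (c) BW = 3.503e+04 Hz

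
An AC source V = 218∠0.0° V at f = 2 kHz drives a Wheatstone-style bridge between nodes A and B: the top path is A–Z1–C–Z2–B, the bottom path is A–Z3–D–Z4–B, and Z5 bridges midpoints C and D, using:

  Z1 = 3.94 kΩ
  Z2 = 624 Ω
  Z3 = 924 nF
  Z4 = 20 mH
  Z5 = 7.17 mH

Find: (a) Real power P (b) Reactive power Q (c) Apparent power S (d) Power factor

Step 1 — Angular frequency: ω = 2π·f = 2π·2000 = 1.257e+04 rad/s.
Step 2 — Component impedances:
  Z1: Z = R = 3940 Ω
  Z2: Z = R = 624 Ω
  Z3: Z = 1/(jωC) = -j/(ω·C) = 0 - j86.12 Ω
  Z4: Z = jωL = j·1.257e+04·0.02 = 0 + j251.3 Ω
  Z5: Z = jωL = j·1.257e+04·0.00717 = 0 + j90.1 Ω
Step 3 — Bridge requires nodal analysis (the Z5 bridge couples midpoints C and D, so the two paths cannot be reduced to a simple series/parallel combination). Setting node B to ground and injecting 1 A at node A, the 3-node admittance system at A, C, D solves to V_A = Z_AB = 78.98 + j121.6 Ω = 145∠57.0° Ω.
Step 4 — Source phasor: V = 218∠0.0° V = 218 V.
Step 5 — Current: I = V / Z = 0.8191 - j1.261 A = 1.504∠-57.0° A.
Step 6 — Complex power: S = V·I* = 178.6 + j274.9 VA.
Step 7 — Real power: P = Re(S) = 178.6 W.
Step 8 — Reactive power: Q = Im(S) = 274.9 VAR.
Step 9 — Apparent power: |S| = 327.8 VA.
Step 10 — Power factor: PF = P/|S| = 0.5448 (lagging).

(a) P = 178.6 W  (b) Q = 274.9 VAR  (c) S = 327.8 VA  (d) PF = 0.5448 (lagging)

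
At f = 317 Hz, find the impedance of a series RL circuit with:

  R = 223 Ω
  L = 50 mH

Step 1 — Angular frequency: ω = 2π·f = 2π·317 = 1992 rad/s.
Step 2 — Component impedances:
  R: Z = R = 223 Ω
  L: Z = jωL = j·1992·0.05 = 0 + j99.59 Ω
Step 3 — Series combination: Z_total = R + L = 223 + j99.59 Ω = 244.2∠24.1° Ω.

Z = 223 + j99.59 Ω = 244.2∠24.1° Ω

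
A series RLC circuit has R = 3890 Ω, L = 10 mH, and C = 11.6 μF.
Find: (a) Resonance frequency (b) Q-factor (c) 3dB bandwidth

Step 1 — Resonance: ω₀ = 1/√(LC) = 1/√(0.01·1.16e-05) = 2936 rad/s.
Step 2 — f₀ = ω₀/(2π) = 467.3 Hz.
Step 3 — Series Q: Q = ω₀L/R = 2936·0.01/3890 = 0.007548.
Step 4 — Bandwidth: Δω = ω₀/Q = 3.89e+05 rad/s; BW = Δω/(2π) = 6.191e+04 Hz.

(a) f₀ = 467.3 Hz  (b) Q = 0.007548  (c) BW = 6.191e+04 Hz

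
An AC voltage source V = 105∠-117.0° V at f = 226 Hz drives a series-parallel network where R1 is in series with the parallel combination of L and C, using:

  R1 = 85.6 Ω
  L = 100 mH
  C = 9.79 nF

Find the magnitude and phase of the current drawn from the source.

Step 1 — Angular frequency: ω = 2π·f = 2π·226 = 1420 rad/s.
Step 2 — Component impedances:
  R1: Z = R = 85.6 Ω
  L: Z = jωL = j·1420·0.1 = 0 + j142 Ω
  C: Z = 1/(jωC) = -j/(ω·C) = 0 - j7.193e+04 Ω
Step 3 — Parallel branch: L || C = 1/(1/L + 1/C) = 0 + j142.3 Ω.
Step 4 — Series with R1: Z_total = R1 + (L || C) = 85.6 + j142.3 Ω = 166∠59.0° Ω.
Step 5 — Source phasor: V = 105∠-117.0° V = -47.67 - j93.56 V.
Step 6 — Ohm's law: I = V / Z_total = (-47.67 - j93.56) / (85.6 + j142.3) = -0.6308 - j0.04447 A.
Step 7 — Convert to polar: |I| = 0.6324 A, ∠I = -176.0°.

I = 0.6324∠-176.0° A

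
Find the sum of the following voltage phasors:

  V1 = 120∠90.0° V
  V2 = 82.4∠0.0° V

Step 1 — Convert each phasor to rectangular form:
  V1 = 120·(cos(90.0°) + j·sin(90.0°)) = 0 + j120 V
  V2 = 82.4·(cos(0.0°) + j·sin(0.0°)) = 82.4 V
Step 2 — Sum components: V_total = 82.4 + j120 V.
Step 3 — Convert to polar: |V_total| = 145.6 V, ∠V_total = 55.5°.

V_total = 145.6∠55.5° V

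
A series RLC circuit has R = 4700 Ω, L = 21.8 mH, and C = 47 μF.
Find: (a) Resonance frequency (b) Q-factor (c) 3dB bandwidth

Step 1 — Resonance: ω₀ = 1/√(LC) = 1/√(0.0218·4.7e-05) = 987.9 rad/s.
Step 2 — f₀ = ω₀/(2π) = 157.2 Hz.
Step 3 — Series Q: Q = ω₀L/R = 987.9·0.0218/4700 = 0.004582.
Step 4 — Bandwidth: Δω = ω₀/Q = 2.156e+05 rad/s; BW = Δω/(2π) = 3.431e+04 Hz.

(a) f₀ = 157.2 Hz  (b) Q = 0.004582  (c) BW = 3.431e+04 Hz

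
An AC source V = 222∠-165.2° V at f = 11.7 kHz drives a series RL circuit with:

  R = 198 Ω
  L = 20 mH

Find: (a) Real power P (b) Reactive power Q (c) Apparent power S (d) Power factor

Step 1 — Angular frequency: ω = 2π·f = 2π·1.17e+04 = 7.351e+04 rad/s.
Step 2 — Component impedances:
  R: Z = R = 198 Ω
  L: Z = jωL = j·7.351e+04·0.02 = 0 + j1470 Ω
Step 3 — Series combination: Z_total = R + L = 198 + j1470 Ω = 1484∠82.3° Ω.
Step 4 — Source phasor: V = 222∠-165.2° V = -214.6 - j56.71 V.
Step 5 — Current: I = V / Z = -0.05719 + j0.1383 A = 0.1496∠112.5° A.
Step 6 — Complex power: S = V·I* = 4.434 + j32.92 VA.
Step 7 — Real power: P = Re(S) = 4.434 W.
Step 8 — Reactive power: Q = Im(S) = 32.92 VAR.
Step 9 — Apparent power: |S| = 33.22 VA.
Step 10 — Power factor: PF = P/|S| = 0.1335 (lagging).

(a) P = 4.434 W  (b) Q = 32.92 VAR  (c) S = 33.22 VA  (d) PF = 0.1335 (lagging)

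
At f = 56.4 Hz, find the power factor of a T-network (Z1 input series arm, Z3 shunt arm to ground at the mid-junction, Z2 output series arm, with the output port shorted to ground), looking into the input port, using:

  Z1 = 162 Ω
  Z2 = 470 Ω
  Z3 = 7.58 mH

Step 1 — Angular frequency: ω = 2π·f = 2π·56.4 = 354.4 rad/s.
Step 2 — Component impedances:
  Z1: Z = R = 162 Ω
  Z2: Z = R = 470 Ω
  Z3: Z = jωL = j·354.4·0.00758 = 0 + j2.686 Ω
Step 3 — With the output port shorted to ground, the output series arm Z2 runs from the junction to ground; the shunt arm Z3 also runs from the junction to ground. They appear in parallel: Z3 || Z2 = 0.01535 + j2.686 Ω.
Step 4 — Series with input arm Z1: Z_in = Z1 + (Z3 || Z2) = 162 + j2.686 Ω = 162∠0.9° Ω.
Step 5 — Power factor: PF = cos(φ) = Re(Z)/|Z| = 162.02/162.04 = 0.9999.
Step 6 — Type: Im(Z) = 2.686 ⇒ lagging (phase φ = 0.9°).

PF = 0.9999 (lagging, φ = 0.9°)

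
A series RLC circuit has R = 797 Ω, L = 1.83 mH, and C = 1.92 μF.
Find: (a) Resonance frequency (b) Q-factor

Step 1 — Resonance condition Im(Z)=0 gives ω₀ = 1/√(LC).
Step 2 — ω₀ = 1/√(0.00183·1.92e-06) = 1.687e+04 rad/s.
Step 3 — f₀ = ω₀/(2π) = 2685 Hz.
Step 4 — Series Q: Q = ω₀L/R = 1.687e+04·0.00183/797 = 0.03874.

(a) f₀ = 2685 Hz  (b) Q = 0.03874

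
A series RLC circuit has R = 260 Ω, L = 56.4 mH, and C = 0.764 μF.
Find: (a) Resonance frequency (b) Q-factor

Step 1 — Resonance condition Im(Z)=0 gives ω₀ = 1/√(LC).
Step 2 — ω₀ = 1/√(0.0564·7.64e-07) = 4817 rad/s.
Step 3 — f₀ = ω₀/(2π) = 766.7 Hz.
Step 4 — Series Q: Q = ω₀L/R = 4817·0.0564/260 = 1.045.

(a) f₀ = 766.7 Hz  (b) Q = 1.045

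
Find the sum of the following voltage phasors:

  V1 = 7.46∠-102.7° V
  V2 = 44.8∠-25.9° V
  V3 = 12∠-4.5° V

Step 1 — Convert each phasor to rectangular form:
  V1 = 7.46·(cos(-102.7°) + j·sin(-102.7°)) = -1.64 - j7.277 V
  V2 = 44.8·(cos(-25.9°) + j·sin(-25.9°)) = 40.3 - j19.57 V
  V3 = 12·(cos(-4.5°) + j·sin(-4.5°)) = 11.96 - j0.9415 V
Step 2 — Sum components: V_total = 50.62 - j27.79 V.
Step 3 — Convert to polar: |V_total| = 57.75 V, ∠V_total = -28.8°.

V_total = 57.75∠-28.8° V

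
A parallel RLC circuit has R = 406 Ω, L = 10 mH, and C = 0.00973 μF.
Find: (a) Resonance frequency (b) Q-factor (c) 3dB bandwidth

Step 1 — Resonance: ω₀ = 1/√(LC) = 1/√(0.01·9.73e-09) = 1.014e+05 rad/s.
Step 2 — f₀ = ω₀/(2π) = 1.613e+04 Hz.
Step 3 — Parallel Q: Q = R/(ω₀L) = 406/(1.014e+05·0.01) = 0.4005.
Step 4 — Bandwidth: Δω = ω₀/Q = 2.531e+05 rad/s; BW = Δω/(2π) = 4.029e+04 Hz.

(a) f₀ = 1.613e+04 Hz  (b) Q = 0.4005  (c) BW = 4.029e+04 Hz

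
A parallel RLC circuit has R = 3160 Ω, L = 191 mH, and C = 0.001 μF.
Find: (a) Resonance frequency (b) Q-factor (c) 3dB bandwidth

Step 1 — Resonance: ω₀ = 1/√(LC) = 1/√(0.191·1e-09) = 7.236e+04 rad/s.
Step 2 — f₀ = ω₀/(2π) = 1.152e+04 Hz.
Step 3 — Parallel Q: Q = R/(ω₀L) = 3160/(7.236e+04·0.191) = 0.2286.
Step 4 — Bandwidth: Δω = ω₀/Q = 3.165e+05 rad/s; BW = Δω/(2π) = 5.037e+04 Hz.

(a) f₀ = 1.152e+04 Hz  (b) Q = 0.2286  (c) BW = 5.037e+04 Hz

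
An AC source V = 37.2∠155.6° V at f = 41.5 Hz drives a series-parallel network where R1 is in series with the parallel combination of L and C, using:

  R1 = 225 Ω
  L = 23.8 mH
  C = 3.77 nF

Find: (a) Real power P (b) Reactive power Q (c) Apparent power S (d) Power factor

Step 1 — Angular frequency: ω = 2π·f = 2π·41.5 = 260.8 rad/s.
Step 2 — Component impedances:
  R1: Z = R = 225 Ω
  L: Z = jωL = j·260.8·0.0238 = 0 + j6.206 Ω
  C: Z = 1/(jωC) = -j/(ω·C) = 0 - j1.017e+06 Ω
Step 3 — Parallel branch: L || C = 1/(1/L + 1/C) = 0 + j6.206 Ω.
Step 4 — Series with R1: Z_total = R1 + (L || C) = 225 + j6.206 Ω = 225.1∠1.6° Ω.
Step 5 — Source phasor: V = 37.2∠155.6° V = -33.88 + j15.37 V.
Step 6 — Current: I = V / Z = -0.1486 + j0.0724 A = 0.1653∠154.0° A.
Step 7 — Complex power: S = V·I* = 6.146 + j0.1695 VA.
Step 8 — Real power: P = Re(S) = 6.146 W.
Step 9 — Reactive power: Q = Im(S) = 0.1695 VAR.
Step 10 — Apparent power: |S| = 6.148 VA.
Step 11 — Power factor: PF = P/|S| = 0.9996 (lagging).

(a) P = 6.146 W  (b) Q = 0.1695 VAR  (c) S = 6.148 VA  (d) PF = 0.9996 (lagging)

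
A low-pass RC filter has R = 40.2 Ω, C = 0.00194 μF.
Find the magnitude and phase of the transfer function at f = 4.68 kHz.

Step 1 — Angular frequency: ω = 2π·4680 = 2.941e+04 rad/s.
Step 2 — Transfer function: H(jω) = 1/(1 + jωRC).
Step 3 — Denominator: 1 + jωRC = 1 + j·2.941e+04·40.2·1.94e-09 = 1 + j0.002293.
Step 4 — H = 1 - j0.002293.
Step 5 — Magnitude: |H| = 1 (-0.0 dB); phase: φ = -0.1°.

|H| = 1 (-0.0 dB), φ = -0.1°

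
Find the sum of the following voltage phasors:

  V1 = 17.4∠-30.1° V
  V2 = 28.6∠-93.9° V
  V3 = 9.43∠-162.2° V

Step 1 — Convert each phasor to rectangular form:
  V1 = 17.4·(cos(-30.1°) + j·sin(-30.1°)) = 15.05 - j8.726 V
  V2 = 28.6·(cos(-93.9°) + j·sin(-93.9°)) = -1.945 - j28.53 V
  V3 = 9.43·(cos(-162.2°) + j·sin(-162.2°)) = -8.979 - j2.883 V
Step 2 — Sum components: V_total = 4.13 - j40.14 V.
Step 3 — Convert to polar: |V_total| = 40.35 V, ∠V_total = -84.1°.

V_total = 40.35∠-84.1° V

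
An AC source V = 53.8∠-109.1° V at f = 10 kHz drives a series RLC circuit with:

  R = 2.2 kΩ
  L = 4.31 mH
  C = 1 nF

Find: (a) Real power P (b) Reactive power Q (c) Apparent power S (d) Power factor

Step 1 — Angular frequency: ω = 2π·f = 2π·1e+04 = 6.283e+04 rad/s.
Step 2 — Component impedances:
  R: Z = R = 2200 Ω
  L: Z = jωL = j·6.283e+04·0.00431 = 0 + j270.8 Ω
  C: Z = 1/(jωC) = -j/(ω·C) = 0 - j1.592e+04 Ω
Step 3 — Series combination: Z_total = R + L + C = 2200 - j1.564e+04 Ω = 1.58e+04∠-82.0° Ω.
Step 4 — Source phasor: V = 53.8∠-109.1° V = -17.6 - j50.84 V.
Step 5 — Current: I = V / Z = 0.003031 - j0.001552 A = 0.003405∠-27.1° A.
Step 6 — Complex power: S = V·I* = 0.02551 - j0.1814 VA.
Step 7 — Real power: P = Re(S) = 0.02551 W.
Step 8 — Reactive power: Q = Im(S) = -0.1814 VAR.
Step 9 — Apparent power: |S| = 0.1832 VA.
Step 10 — Power factor: PF = P/|S| = 0.1393 (leading).

(a) P = 0.02551 W  (b) Q = -0.1814 VAR  (c) S = 0.1832 VA  (d) PF = 0.1393 (leading)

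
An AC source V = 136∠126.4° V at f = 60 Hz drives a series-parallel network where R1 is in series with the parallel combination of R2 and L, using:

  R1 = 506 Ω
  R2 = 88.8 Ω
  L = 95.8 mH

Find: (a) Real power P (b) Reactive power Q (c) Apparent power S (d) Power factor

Step 1 — Angular frequency: ω = 2π·f = 2π·60 = 377 rad/s.
Step 2 — Component impedances:
  R1: Z = R = 506 Ω
  R2: Z = R = 88.8 Ω
  L: Z = jωL = j·377·0.0958 = 0 + j36.12 Ω
Step 3 — Parallel branch: R2 || L = 1/(1/R2 + 1/L) = 12.6 + j30.99 Ω.
Step 4 — Series with R1: Z_total = R1 + (R2 || L) = 518.6 + j30.99 Ω = 519.5∠3.4° Ω.
Step 5 — Source phasor: V = 136∠126.4° V = -80.7 + j109.5 V.
Step 6 — Current: I = V / Z = -0.1425 + j0.2196 A = 0.2618∠123.0° A.
Step 7 — Complex power: S = V·I* = 35.54 + j2.124 VA.
Step 8 — Real power: P = Re(S) = 35.54 W.
Step 9 — Reactive power: Q = Im(S) = 2.124 VAR.
Step 10 — Apparent power: |S| = 35.6 VA.
Step 11 — Power factor: PF = P/|S| = 0.9982 (lagging).

(a) P = 35.54 W  (b) Q = 2.124 VAR  (c) S = 35.6 VA  (d) PF = 0.9982 (lagging)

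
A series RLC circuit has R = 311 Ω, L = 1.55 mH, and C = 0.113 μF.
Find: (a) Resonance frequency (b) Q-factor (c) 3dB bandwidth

Step 1 — Resonance condition Im(Z)=0 gives ω₀ = 1/√(LC).
Step 2 — ω₀ = 1/√(0.00155·1.13e-07) = 7.556e+04 rad/s.
Step 3 — f₀ = ω₀/(2π) = 1.203e+04 Hz.
Step 4 — Series Q: Q = ω₀L/R = 7.556e+04·0.00155/311 = 0.3766.
Step 5 — 3dB bandwidth: Δω = ω₀/Q = 2.006e+05 rad/s; BW = Δω/(2π) = 3.193e+04 Hz.

(a) f₀ = 1.203e+04 Hz  (b) Q = 0.3766  (c) BW = 3.193e+04 Hz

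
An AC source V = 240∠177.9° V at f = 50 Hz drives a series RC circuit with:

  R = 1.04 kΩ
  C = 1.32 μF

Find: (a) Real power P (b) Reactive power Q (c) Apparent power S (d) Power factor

Step 1 — Angular frequency: ω = 2π·f = 2π·50 = 314.2 rad/s.
Step 2 — Component impedances:
  R: Z = R = 1040 Ω
  C: Z = 1/(jωC) = -j/(ω·C) = 0 - j2411 Ω
Step 3 — Series combination: Z_total = R + C = 1040 - j2411 Ω = 2626∠-66.7° Ω.
Step 4 — Source phasor: V = 240∠177.9° V = -239.8 + j8.794 V.
Step 5 — Current: I = V / Z = -0.03924 - j0.08253 A = 0.09139∠-115.4° A.
Step 6 — Complex power: S = V·I* = 8.686 - j20.14 VA.
Step 7 — Real power: P = Re(S) = 8.686 W.
Step 8 — Reactive power: Q = Im(S) = -20.14 VAR.
Step 9 — Apparent power: |S| = 21.93 VA.
Step 10 — Power factor: PF = P/|S| = 0.396 (leading).

(a) P = 8.686 W  (b) Q = -20.14 VAR  (c) S = 21.93 VA  (d) PF = 0.396 (leading)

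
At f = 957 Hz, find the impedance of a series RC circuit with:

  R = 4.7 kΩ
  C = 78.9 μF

Step 1 — Angular frequency: ω = 2π·f = 2π·957 = 6013 rad/s.
Step 2 — Component impedances:
  R: Z = R = 4700 Ω
  C: Z = 1/(jωC) = -j/(ω·C) = 0 - j2.108 Ω
Step 3 — Series combination: Z_total = R + C = 4700 - j2.108 Ω = 4700∠-0.0° Ω.

Z = 4700 - j2.108 Ω = 4700∠-0.0° Ω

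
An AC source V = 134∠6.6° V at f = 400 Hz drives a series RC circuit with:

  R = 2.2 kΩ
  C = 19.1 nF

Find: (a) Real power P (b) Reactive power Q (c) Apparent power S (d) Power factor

Step 1 — Angular frequency: ω = 2π·f = 2π·400 = 2513 rad/s.
Step 2 — Component impedances:
  R: Z = R = 2200 Ω
  C: Z = 1/(jωC) = -j/(ω·C) = 0 - j2.083e+04 Ω
Step 3 — Series combination: Z_total = R + C = 2200 - j2.083e+04 Ω = 2.095e+04∠-84.0° Ω.
Step 4 — Source phasor: V = 134∠6.6° V = 133.1 + j15.4 V.
Step 5 — Current: I = V / Z = -6.38e-05 + j0.006397 A = 0.006397∠90.6° A.
Step 6 — Complex power: S = V·I* = 0.09002 - j0.8524 VA.
Step 7 — Real power: P = Re(S) = 0.09002 W.
Step 8 — Reactive power: Q = Im(S) = -0.8524 VAR.
Step 9 — Apparent power: |S| = 0.8572 VA.
Step 10 — Power factor: PF = P/|S| = 0.105 (leading).

(a) P = 0.09002 W  (b) Q = -0.8524 VAR  (c) S = 0.8572 VA  (d) PF = 0.105 (leading)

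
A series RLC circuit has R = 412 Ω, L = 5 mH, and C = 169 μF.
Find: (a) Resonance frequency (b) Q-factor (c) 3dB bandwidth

Step 1 — Resonance: ω₀ = 1/√(LC) = 1/√(0.005·0.000169) = 1088 rad/s.
Step 2 — f₀ = ω₀/(2π) = 173.1 Hz.
Step 3 — Series Q: Q = ω₀L/R = 1088·0.005/412 = 0.0132.
Step 4 — Bandwidth: Δω = ω₀/Q = 8.24e+04 rad/s; BW = Δω/(2π) = 1.311e+04 Hz.

(a) f₀ = 173.1 Hz  (b) Q = 0.0132  (c) BW = 1.311e+04 Hz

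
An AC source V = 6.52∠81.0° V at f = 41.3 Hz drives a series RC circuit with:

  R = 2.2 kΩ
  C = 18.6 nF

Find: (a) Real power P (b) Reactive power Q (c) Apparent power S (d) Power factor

Step 1 — Angular frequency: ω = 2π·f = 2π·41.3 = 259.5 rad/s.
Step 2 — Component impedances:
  R: Z = R = 2200 Ω
  C: Z = 1/(jωC) = -j/(ω·C) = 0 - j2.072e+05 Ω
Step 3 — Series combination: Z_total = R + C = 2200 - j2.072e+05 Ω = 2.072e+05∠-89.4° Ω.
Step 4 — Source phasor: V = 6.52∠81.0° V = 1.02 + j6.44 V.
Step 5 — Current: I = V / Z = -3.103e-05 + j5.252e-06 A = 3.147e-05∠170.4° A.
Step 6 — Complex power: S = V·I* = 2.178e-06 - j0.0002052 VA.
Step 7 — Real power: P = Re(S) = 2.178e-06 W.
Step 8 — Reactive power: Q = Im(S) = -0.0002052 VAR.
Step 9 — Apparent power: |S| = 0.0002052 VA.
Step 10 — Power factor: PF = P/|S| = 0.01062 (leading).

(a) P = 2.178e-06 W  (b) Q = -0.0002052 VAR  (c) S = 0.0002052 VA  (d) PF = 0.01062 (leading)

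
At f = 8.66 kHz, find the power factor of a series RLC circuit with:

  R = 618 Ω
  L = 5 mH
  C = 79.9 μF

Step 1 — Angular frequency: ω = 2π·f = 2π·8660 = 5.441e+04 rad/s.
Step 2 — Component impedances:
  R: Z = R = 618 Ω
  L: Z = jωL = j·5.441e+04·0.005 = 0 + j272.1 Ω
  C: Z = 1/(jωC) = -j/(ω·C) = 0 - j0.23 Ω
Step 3 — Series combination: Z_total = R + L + C = 618 + j271.8 Ω = 675.1∠23.7° Ω.
Step 4 — Power factor: PF = cos(φ) = Re(Z)/|Z| = 618/675.1 = 0.9154.
Step 5 — Type: Im(Z) = 271.8 ⇒ lagging (phase φ = 23.7°).

PF = 0.9154 (lagging, φ = 23.7°)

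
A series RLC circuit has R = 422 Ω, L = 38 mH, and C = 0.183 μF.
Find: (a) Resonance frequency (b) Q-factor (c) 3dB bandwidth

Step 1 — Resonance: ω₀ = 1/√(LC) = 1/√(0.038·1.83e-07) = 1.199e+04 rad/s.
Step 2 — f₀ = ω₀/(2π) = 1909 Hz.
Step 3 — Series Q: Q = ω₀L/R = 1.199e+04·0.038/422 = 1.08.
Step 4 — Bandwidth: Δω = ω₀/Q = 1.111e+04 rad/s; BW = Δω/(2π) = 1767 Hz.

(a) f₀ = 1909 Hz  (b) Q = 1.08  (c) BW = 1767 Hz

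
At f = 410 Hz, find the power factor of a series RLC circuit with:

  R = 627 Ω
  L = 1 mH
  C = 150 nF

Step 1 — Angular frequency: ω = 2π·f = 2π·410 = 2576 rad/s.
Step 2 — Component impedances:
  R: Z = R = 627 Ω
  L: Z = jωL = j·2576·0.001 = 0 + j2.576 Ω
  C: Z = 1/(jωC) = -j/(ω·C) = 0 - j2588 Ω
Step 3 — Series combination: Z_total = R + L + C = 627 - j2585 Ω = 2660∠-76.4° Ω.
Step 4 — Power factor: PF = cos(φ) = Re(Z)/|Z| = 627/2660 = 0.2357.
Step 5 — Type: Im(Z) = -2585 ⇒ leading (phase φ = -76.4°).

PF = 0.2357 (leading, φ = -76.4°)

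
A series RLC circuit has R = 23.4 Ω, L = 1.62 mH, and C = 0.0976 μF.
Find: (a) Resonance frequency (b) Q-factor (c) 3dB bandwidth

Step 1 — Resonance: ω₀ = 1/√(LC) = 1/√(0.00162·9.76e-08) = 7.953e+04 rad/s.
Step 2 — f₀ = ω₀/(2π) = 1.266e+04 Hz.
Step 3 — Series Q: Q = ω₀L/R = 7.953e+04·0.00162/23.4 = 5.506.
Step 4 — Bandwidth: Δω = ω₀/Q = 1.444e+04 rad/s; BW = Δω/(2π) = 2299 Hz.

(a) f₀ = 1.266e+04 Hz  (b) Q = 5.506  (c) BW = 2299 Hz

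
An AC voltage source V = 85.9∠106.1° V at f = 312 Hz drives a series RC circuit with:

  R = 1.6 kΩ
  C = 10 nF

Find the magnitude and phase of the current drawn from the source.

Step 1 — Angular frequency: ω = 2π·f = 2π·312 = 1960 rad/s.
Step 2 — Component impedances:
  R: Z = R = 1600 Ω
  C: Z = 1/(jωC) = -j/(ω·C) = 0 - j5.101e+04 Ω
Step 3 — Series combination: Z_total = R + C = 1600 - j5.101e+04 Ω = 5.104e+04∠-88.2° Ω.
Step 4 — Source phasor: V = 85.9∠106.1° V = -23.82 + j82.53 V.
Step 5 — Ohm's law: I = V / Z_total = (-23.82 + j82.53) / (1600 - j5.101e+04) = -0.001631 - j0.0004158 A.
Step 6 — Convert to polar: |I| = 0.001683 A, ∠I = -165.7°.

I = 0.001683∠-165.7° A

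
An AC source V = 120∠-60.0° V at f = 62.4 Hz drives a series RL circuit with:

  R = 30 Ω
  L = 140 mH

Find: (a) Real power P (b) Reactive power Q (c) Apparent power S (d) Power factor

Step 1 — Angular frequency: ω = 2π·f = 2π·62.4 = 392.1 rad/s.
Step 2 — Component impedances:
  R: Z = R = 30 Ω
  L: Z = jωL = j·392.1·0.14 = 0 + j54.89 Ω
Step 3 — Series combination: Z_total = R + L = 30 + j54.89 Ω = 62.55∠61.3° Ω.
Step 4 — Source phasor: V = 120∠-60.0° V = 60 - j103.9 V.
Step 5 — Current: I = V / Z = -0.9978 - j1.638 A = 1.918∠-121.3° A.
Step 6 — Complex power: S = V·I* = 110.4 + j202 VA.
Step 7 — Real power: P = Re(S) = 110.4 W.
Step 8 — Reactive power: Q = Im(S) = 202 VAR.
Step 9 — Apparent power: |S| = 230.2 VA.
Step 10 — Power factor: PF = P/|S| = 0.4796 (lagging).

(a) P = 110.4 W  (b) Q = 202 VAR  (c) S = 230.2 VA  (d) PF = 0.4796 (lagging)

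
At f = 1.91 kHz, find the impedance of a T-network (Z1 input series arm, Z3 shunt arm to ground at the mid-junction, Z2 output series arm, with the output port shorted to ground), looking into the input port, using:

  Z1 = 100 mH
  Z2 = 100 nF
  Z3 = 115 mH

Step 1 — Angular frequency: ω = 2π·f = 2π·1910 = 1.2e+04 rad/s.
Step 2 — Component impedances:
  Z1: Z = jωL = j·1.2e+04·0.1 = 0 + j1200 Ω
  Z2: Z = 1/(jωC) = -j/(ω·C) = 0 - j833.3 Ω
  Z3: Z = jωL = j·1.2e+04·0.115 = 0 + j1380 Ω
Step 3 — With the output port shorted to ground, the output series arm Z2 runs from the junction to ground; the shunt arm Z3 also runs from the junction to ground. They appear in parallel: Z3 || Z2 = 0 - j2103 Ω.
Step 4 — Series with input arm Z1: Z_in = Z1 + (Z3 || Z2) = 0 - j902.9 Ω = 902.9∠-90.0° Ω.

Z = 0 - j902.9 Ω = 902.9∠-90.0° Ω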